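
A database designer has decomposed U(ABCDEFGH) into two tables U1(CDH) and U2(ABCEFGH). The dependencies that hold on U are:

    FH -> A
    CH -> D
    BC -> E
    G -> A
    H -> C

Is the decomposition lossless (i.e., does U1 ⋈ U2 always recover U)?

Common attributes: U1 ∩ U2 = {CH}.
Closure of {CH}: CH → D applies, adding D. So (CH)⁺ = {CDH}.
This closure contains every attribute of U1, so U1 ∩ U2 → U1. The join is lossless.

Yes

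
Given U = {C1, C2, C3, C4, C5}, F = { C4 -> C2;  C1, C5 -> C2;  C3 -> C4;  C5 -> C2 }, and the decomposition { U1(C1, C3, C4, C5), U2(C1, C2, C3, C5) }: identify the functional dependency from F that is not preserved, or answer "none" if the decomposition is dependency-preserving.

Check C4 → C2: no single fragment contains all of {C2, C4}, and the restricted closure of {C4} across the fragments never reaches {C2}.
C1, C5 → C2 is preserved.
C3 → C4 is preserved.
C5 → C2 is preserved.

C4 -> C2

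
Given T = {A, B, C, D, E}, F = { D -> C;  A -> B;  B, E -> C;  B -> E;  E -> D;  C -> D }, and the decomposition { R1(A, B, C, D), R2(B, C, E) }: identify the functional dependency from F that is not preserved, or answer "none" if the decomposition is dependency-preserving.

none

D → C lies within R1.
A → B lies within R1.
B, E → C lies within R2.
B → E lies within R2.
E → D: restricted closure across fragments reaches D.
C → D lies within R1.
Every dependency is enforceable on the fragments, so the decomposition is dependency-preserving.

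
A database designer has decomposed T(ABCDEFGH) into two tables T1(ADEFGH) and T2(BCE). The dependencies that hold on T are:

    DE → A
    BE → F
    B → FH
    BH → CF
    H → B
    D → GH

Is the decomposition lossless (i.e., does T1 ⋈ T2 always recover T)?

No

Common attributes: T1 ∩ T2 = {E}.
No dependency enlarges {E}, so (E)⁺ = {E}.
The closure contains neither all of T1 = {ADEFGH} nor all of T2 = {BCE}, so the common attributes are not a superkey of either fragment. The join is lossy.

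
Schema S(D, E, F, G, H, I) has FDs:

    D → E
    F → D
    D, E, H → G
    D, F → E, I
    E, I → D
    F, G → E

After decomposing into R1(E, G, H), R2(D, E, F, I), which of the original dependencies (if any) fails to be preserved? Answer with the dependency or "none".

D, E, H → G

Check D, E, H → G: no single fragment contains all of {D, E, G, H}, and the restricted closure of {D, E, H} across the fragments never reaches {G}.
D → E is preserved.
F → D is preserved.
D, F → E, I is preserved.
E, I → D is preserved.
F, G → E is preserved.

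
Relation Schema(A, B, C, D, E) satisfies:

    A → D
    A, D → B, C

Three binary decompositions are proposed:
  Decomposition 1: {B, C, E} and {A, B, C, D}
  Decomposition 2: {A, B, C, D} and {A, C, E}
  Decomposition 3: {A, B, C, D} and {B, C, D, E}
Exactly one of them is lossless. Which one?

Decomposition 2

Decomposition 1: common = {B, C}, closure = {B, C} → lossy.
Decomposition 2: common = {A, C}, closure = {A, B, C, D} → lossless.
Decomposition 3: common = {B, C, D}, closure = {B, C, D} → lossy.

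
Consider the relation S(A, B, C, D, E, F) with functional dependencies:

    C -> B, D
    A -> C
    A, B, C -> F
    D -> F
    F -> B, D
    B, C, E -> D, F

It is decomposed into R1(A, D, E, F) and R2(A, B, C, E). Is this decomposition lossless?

Common attributes: R1 ∩ R2 = {A, E}.
Closure of {A, E}: A → C applies, adding C; C → B, D applies, adding B, D; A, B, C → F applies, adding F. So (A, E)⁺ = {A, B, C, D, E, F}.
This closure contains every attribute of R1, so R1 ∩ R2 → R1. The join is lossless.

Yes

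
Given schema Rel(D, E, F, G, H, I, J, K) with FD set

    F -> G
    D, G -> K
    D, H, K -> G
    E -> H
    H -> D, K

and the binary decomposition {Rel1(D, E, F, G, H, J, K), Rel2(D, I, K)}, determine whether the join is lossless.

Common attributes: Rel1 ∩ Rel2 = {D, K}.
No dependency enlarges {D, K}, so (D, K)⁺ = {D, K}.
The closure contains neither all of Rel1 = {D, E, F, G, H, J, K} nor all of Rel2 = {D, I, K}, so the common attributes are not a superkey of either fragment. The join is lossy.

No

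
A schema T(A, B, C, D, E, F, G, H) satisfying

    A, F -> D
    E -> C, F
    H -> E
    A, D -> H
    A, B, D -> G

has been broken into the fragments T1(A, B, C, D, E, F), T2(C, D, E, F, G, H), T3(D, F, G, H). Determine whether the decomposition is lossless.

Chase test. Columns are A, B, C, D, E, F, G, H; row i has aⱼ where attribute j ∈ Ti, else bᵢⱼ.
Initial tableau (one row per fragment):
  row 1: a1 a2 a3 a4 a5 a6 b17 b18
  row 2: b21 b22 a3 a4 a5 a6 a7 a8
  row 3: b31 b32 b33 a4 b35 a6 a7 a8
Rows 2 and 3 agree on H; apply H→E and equate their E entries.
Rows 1 and 3 agree on E; apply E→C, F and equate their C, F entries.
No row becomes fully distinguished — the join is lossy.

No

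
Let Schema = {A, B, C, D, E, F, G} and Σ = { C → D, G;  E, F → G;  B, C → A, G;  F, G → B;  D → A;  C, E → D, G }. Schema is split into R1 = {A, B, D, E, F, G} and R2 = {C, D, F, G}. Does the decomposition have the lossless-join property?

No

Common attributes: R1 ∩ R2 = {D, F, G}.
Closure of {D, F, G}: F, G → B applies, adding B; D → A applies, adding A. So (D, F, G)⁺ = {A, B, D, F, G}.
The closure contains neither all of R1 = {A, B, D, E, F, G} nor all of R2 = {C, D, F, G}, so the common attributes are not a superkey of either fragment. The join is lossy.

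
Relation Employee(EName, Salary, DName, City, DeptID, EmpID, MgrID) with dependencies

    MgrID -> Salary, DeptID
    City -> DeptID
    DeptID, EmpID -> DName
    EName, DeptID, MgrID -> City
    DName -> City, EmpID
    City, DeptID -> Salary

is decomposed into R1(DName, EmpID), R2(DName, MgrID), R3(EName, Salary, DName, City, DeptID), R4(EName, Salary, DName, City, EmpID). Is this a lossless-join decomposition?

No

Chase test. Columns are EName, Salary, DName, City, DeptID, EmpID, MgrID; row i has aⱼ where attribute j ∈ Ri, else bᵢⱼ.
Initial tableau (one row per fragment):
  row 1: b11 b12 a3 b14 b15 a6 b17
  row 2: b21 b22 a3 b24 b25 b26 a7
  row 3: a1 a2 a3 a4 a5 b36 b37
  row 4: a1 a2 a3 a4 b45 a6 b47
Rows 3 and 4 agree on City; apply City→DeptID and equate their DeptID entries.
Rows 1 and 2 agree on DName; apply DName→City, EmpID and equate their City, EmpID entries.
Rows 1 and 3 agree on DName; apply DName→City, EmpID and equate their City, EmpID entries.
Rows 1 and 2 agree on City; apply City→DeptID and equate their DeptID entries.
Rows 1 and 3 agree on City; apply City→DeptID and equate their DeptID entries.
Rows 1 and 2 agree on City, DeptID; apply City, DeptID→Salary and equate their Salary entries.
Rows 1 and 3 agree on City, DeptID; apply City, DeptID→Salary and equate their Salary entries.
No row becomes fully distinguished — the join is lossy.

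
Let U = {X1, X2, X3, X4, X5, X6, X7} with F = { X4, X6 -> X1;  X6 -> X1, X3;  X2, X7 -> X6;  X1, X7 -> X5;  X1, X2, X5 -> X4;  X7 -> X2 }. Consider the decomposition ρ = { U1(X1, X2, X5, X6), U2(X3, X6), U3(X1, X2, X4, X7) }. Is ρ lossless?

No

Chase test. Columns are X1, X2, X3, X4, X5, X6, X7; row i has aⱼ where attribute j ∈ Ui, else bᵢⱼ.
Initial tableau (one row per fragment):
  row 1: a1 a2 b13 b14 a5 a6 b17
  row 2: b21 b22 a3 b24 b25 a6 b27
  row 3: a1 a2 b33 a4 b35 b36 a7
Rows 1 and 2 agree on X6; apply X6→X1, X3 and equate their X1, X3 entries.
No row becomes fully distinguished — the join is lossy.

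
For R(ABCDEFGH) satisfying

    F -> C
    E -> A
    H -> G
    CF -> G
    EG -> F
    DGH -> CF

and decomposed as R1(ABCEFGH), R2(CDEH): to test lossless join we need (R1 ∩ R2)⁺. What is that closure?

ACEFGH

R1 ∩ R2 = {CEH}.
E → A applies, adding A
H → G applies, adding G
EG → F applies, adding F
Closure: {ACEFGH}.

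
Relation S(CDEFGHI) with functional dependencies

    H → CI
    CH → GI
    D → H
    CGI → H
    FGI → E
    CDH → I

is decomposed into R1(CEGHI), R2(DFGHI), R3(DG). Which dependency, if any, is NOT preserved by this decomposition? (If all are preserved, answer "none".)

FGI → E

Check FGI → E: no single fragment contains all of {EFGI}, and the restricted closure of {FGI} across the fragments never reaches {E}.
H → CI is preserved.
CH → GI is preserved.
D → H is preserved.
CGI → H is preserved.
CDH → I is preserved.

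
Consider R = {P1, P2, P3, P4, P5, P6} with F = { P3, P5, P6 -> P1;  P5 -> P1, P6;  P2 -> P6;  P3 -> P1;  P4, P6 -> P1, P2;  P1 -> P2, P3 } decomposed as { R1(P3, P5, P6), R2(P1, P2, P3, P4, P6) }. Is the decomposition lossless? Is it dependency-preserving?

Lossless test: (P3, P6)⁺ = {P1, P2, P3, P6}, which is a superkey of neither fragment — lossy.
Dependency preservation: P3, P5, P6 → P1; P5 → P1, P6 are not contained in any single fragment, but the restricted closure of each left-hand side across the fragments still reaches the right-hand side; the remaining FDs each lie inside some fragment. All dependencies are preserved.

lossy but dependency-preserving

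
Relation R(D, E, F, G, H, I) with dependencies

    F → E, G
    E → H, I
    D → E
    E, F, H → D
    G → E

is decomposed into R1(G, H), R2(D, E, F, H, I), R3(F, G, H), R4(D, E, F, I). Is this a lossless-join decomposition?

Yes

Chase test. Columns are D, E, F, G, H, I; row i has aⱼ where attribute j ∈ Ri, else bᵢⱼ.
Initial tableau (one row per fragment):
  row 1: b11 b12 b13 a4 a5 b16
  row 2: a1 a2 a3 b24 a5 a6
  row 3: b31 b32 a3 a4 a5 b36
  row 4: a1 a2 a3 b44 b45 a6
Rows 2 and 3 agree on F; apply F→E, G and equate their E, G entries.
Rows 2 and 4 agree on F; apply F→E, G and equate their E, G entries.
Rows 2 and 3 agree on E; apply E→H, I and equate their H, I entries.
Rows 2 and 4 agree on E; apply E→H, I and equate their H, I entries.
Rows 2 and 3 agree on E, F, H; apply E, F, H→D and equate their D entries.
Rows 1 and 2 agree on G; apply G→E and equate their E entries.
Rows 1 and 2 agree on E; apply E→H, I and equate their H, I entries.
Row 2 is now all distinguished symbols — the join is lossless.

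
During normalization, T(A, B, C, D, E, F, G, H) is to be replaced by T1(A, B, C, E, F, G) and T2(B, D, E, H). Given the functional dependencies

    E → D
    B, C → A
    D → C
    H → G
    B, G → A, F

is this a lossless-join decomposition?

No

Common attributes: T1 ∩ T2 = {B, E}.
Closure of {B, E}: E → D applies, adding D; D → C applies, adding C; B, C → A applies, adding A. So (B, E)⁺ = {A, B, C, D, E}.
The closure contains neither all of T1 = {A, B, C, E, F, G} nor all of T2 = {B, D, E, H}, so the common attributes are not a superkey of either fragment. The join is lossy.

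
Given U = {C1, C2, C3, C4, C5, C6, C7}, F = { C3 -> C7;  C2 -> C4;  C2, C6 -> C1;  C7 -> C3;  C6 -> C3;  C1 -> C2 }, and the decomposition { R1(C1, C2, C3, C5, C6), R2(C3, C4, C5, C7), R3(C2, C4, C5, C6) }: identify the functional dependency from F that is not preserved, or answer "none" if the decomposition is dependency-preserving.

none

C3 → C7 lies within R2.
C2 → C4 lies within R3.
C2, C6 → C1 lies within R1.
C7 → C3 lies within R2.
C6 → C3 lies within R1.
C1 → C2 lies within R1.
Every dependency is enforceable on the fragments, so the decomposition is dependency-preserving.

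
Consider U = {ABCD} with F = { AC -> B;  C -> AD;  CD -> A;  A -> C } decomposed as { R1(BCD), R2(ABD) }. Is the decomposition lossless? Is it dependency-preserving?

lossy and not dependency-preserving

Lossless test: (BD)⁺ = {BD}, which is a superkey of neither fragment — lossy.
Dependency preservation: the restricted closure of {C} across the fragments never reaches {AD}, so C → AD cannot be enforced without a join — not preserved.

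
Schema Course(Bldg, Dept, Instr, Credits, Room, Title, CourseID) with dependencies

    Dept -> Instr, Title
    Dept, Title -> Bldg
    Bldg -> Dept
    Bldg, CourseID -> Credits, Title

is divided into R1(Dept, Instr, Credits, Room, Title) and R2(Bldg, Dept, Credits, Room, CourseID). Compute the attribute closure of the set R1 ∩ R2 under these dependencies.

R1 ∩ R2 = {Dept, Credits, Room}.
Dept → Instr, Title applies, adding Instr, Title
Dept, Title → Bldg applies, adding Bldg
Closure: {Bldg, Dept, Instr, Credits, Room, Title}.

Bldg, Dept, Instr, Credits, Room, Title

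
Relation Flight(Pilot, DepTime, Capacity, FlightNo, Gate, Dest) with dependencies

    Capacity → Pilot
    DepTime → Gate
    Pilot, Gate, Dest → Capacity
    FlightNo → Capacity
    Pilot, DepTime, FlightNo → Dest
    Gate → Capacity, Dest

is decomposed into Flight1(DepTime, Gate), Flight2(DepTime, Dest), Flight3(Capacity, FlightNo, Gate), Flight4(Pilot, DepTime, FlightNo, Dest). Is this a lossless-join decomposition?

Yes

Chase test. Columns are Pilot, DepTime, Capacity, FlightNo, Gate, Dest; row i has aⱼ where attribute j ∈ Flighti, else bᵢⱼ.
Initial tableau (one row per fragment):
  row 1: b11 a2 b13 b14 a5 b16
  row 2: b21 a2 b23 b24 b25 a6
  row 3: b31 b32 a3 a4 a5 b36
  row 4: a1 a2 b43 a4 b45 a6
Rows 1 and 2 agree on DepTime; apply DepTime→Gate and equate their Gate entries.
Rows 1 and 4 agree on DepTime; apply DepTime→Gate and equate their Gate entries.
Rows 3 and 4 agree on FlightNo; apply FlightNo→Capacity and equate their Capacity entries.
Rows 1 and 2 agree on Gate; apply Gate→Capacity, Dest and equate their Capacity, Dest entries.
Rows 1 and 3 agree on Gate; apply Gate→Capacity, Dest and equate their Capacity, Dest entries.
Rows 1 and 2 agree on Capacity; apply Capacity→Pilot and equate their Pilot entries.
Rows 1 and 3 agree on Capacity; apply Capacity→Pilot and equate their Pilot entries.
Rows 1 and 4 agree on Capacity; apply Capacity→Pilot and equate their Pilot entries.
Row 4 is now all distinguished symbols — the join is lossless.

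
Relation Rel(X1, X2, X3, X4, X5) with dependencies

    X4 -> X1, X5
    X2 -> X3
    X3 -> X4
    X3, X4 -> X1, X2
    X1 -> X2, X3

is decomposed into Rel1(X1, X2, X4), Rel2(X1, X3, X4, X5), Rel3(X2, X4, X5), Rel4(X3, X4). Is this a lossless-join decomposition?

Yes

Chase test. Columns are X1, X2, X3, X4, X5; row i has aⱼ where attribute j ∈ Reli, else bᵢⱼ.
Initial tableau (one row per fragment):
  row 1: a1 a2 b13 a4 b15
  row 2: a1 b22 a3 a4 a5
  row 3: b31 a2 b33 a4 a5
  row 4: b41 b42 a3 a4 b45
Rows 1 and 2 agree on X4; apply X4→X1, X5 and equate their X1, X5 entries.
Rows 1 and 3 agree on X4; apply X4→X1, X5 and equate their X1, X5 entries.
Rows 1 and 4 agree on X4; apply X4→X1, X5 and equate their X1, X5 entries.
Rows 1 and 3 agree on X2; apply X2→X3 and equate their X3 entries.
Rows 2 and 4 agree on X3, X4; apply X3, X4→X1, X2 and equate their X1, X2 entries.
Rows 1 and 2 agree on X1; apply X1→X2, X3 and equate their X2, X3 entries.
Row 1 is now all distinguished symbols — the join is lossless.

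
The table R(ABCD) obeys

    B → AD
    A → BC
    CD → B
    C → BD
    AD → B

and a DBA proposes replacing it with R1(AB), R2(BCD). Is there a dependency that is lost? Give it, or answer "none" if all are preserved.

none

B → AD: restricted closure across fragments reaches AD.
A → BC: restricted closure across fragments reaches BC.
CD → B lies within R2.
C → BD lies within R2.
AD → B: restricted closure across fragments reaches B.
Every dependency is enforceable on the fragments, so the decomposition is dependency-preserving.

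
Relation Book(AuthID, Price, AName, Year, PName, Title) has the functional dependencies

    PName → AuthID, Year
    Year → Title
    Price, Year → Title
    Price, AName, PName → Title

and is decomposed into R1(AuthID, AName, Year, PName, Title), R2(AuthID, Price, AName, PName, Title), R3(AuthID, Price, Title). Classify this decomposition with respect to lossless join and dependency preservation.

Lossless test (chase): Rows 1 and 2 agree on PName; apply PName→AuthID, Year and equate their AuthID, Year entries. Row 2 is now all distinguished symbols — the join is lossless.
Dependency preservation: Price, Year → Title is not contained in any single fragment, but the restricted closure of its left-hand side across the fragments still reaches the right-hand side; the remaining FDs each lie inside some fragment. All dependencies are preserved.

lossless and dependency-preserving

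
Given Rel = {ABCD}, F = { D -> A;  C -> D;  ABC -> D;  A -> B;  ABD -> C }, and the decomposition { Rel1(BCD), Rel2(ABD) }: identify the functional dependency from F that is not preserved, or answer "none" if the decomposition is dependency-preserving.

D → A lies within Rel2.
C → D lies within Rel1.
ABC → D: restricted closure across fragments reaches D.
A → B lies within Rel2.
ABD → C: restricted closure across fragments reaches C.
Every dependency is enforceable on the fragments, so the decomposition is dependency-preserving.

none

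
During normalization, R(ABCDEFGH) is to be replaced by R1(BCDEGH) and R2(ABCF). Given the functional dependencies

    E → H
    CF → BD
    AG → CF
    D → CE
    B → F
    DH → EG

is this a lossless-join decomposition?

Yes

Common attributes: R1 ∩ R2 = {BC}.
Closure of {BC}: B → F applies, adding F; CF → BD applies, adding D; D → CE applies, adding E; E → H applies, adding H; DH → EG applies, adding G. So (BC)⁺ = {BCDEFGH}.
This closure contains every attribute of R1, so R1 ∩ R2 → R1. The join is lossless.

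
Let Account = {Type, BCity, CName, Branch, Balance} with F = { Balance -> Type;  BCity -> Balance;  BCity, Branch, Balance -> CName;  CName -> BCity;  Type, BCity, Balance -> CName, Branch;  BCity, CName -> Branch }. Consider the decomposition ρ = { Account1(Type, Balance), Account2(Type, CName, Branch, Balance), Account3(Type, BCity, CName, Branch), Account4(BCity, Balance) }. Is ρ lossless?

Yes

Chase test. Columns are Type, BCity, CName, Branch, Balance; row i has aⱼ where attribute j ∈ Accounti, else bᵢⱼ.
Initial tableau (one row per fragment):
  row 1: a1 b12 b13 b14 a5
  row 2: a1 b22 a3 a4 a5
  row 3: a1 a2 a3 a4 b35
  row 4: b41 a2 b43 b44 a5
Rows 1 and 4 agree on Balance; apply Balance→Type and equate their Type entries.
Rows 3 and 4 agree on BCity; apply BCity→Balance and equate their Balance entries.
Rows 2 and 3 agree on CName; apply CName→BCity and equate their BCity entries.
Rows 2 and 4 agree on Type, BCity, Balance; apply Type, BCity, Balance→CName, Branch and equate their CName, Branch entries.
Row 2 is now all distinguished symbols — the join is lossless.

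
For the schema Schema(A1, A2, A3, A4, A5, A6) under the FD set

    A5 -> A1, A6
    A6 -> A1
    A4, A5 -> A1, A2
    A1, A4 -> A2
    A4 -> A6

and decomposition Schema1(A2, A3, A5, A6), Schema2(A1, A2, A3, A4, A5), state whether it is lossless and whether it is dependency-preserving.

Lossless test: (A2, A3, A5)⁺ = {A1, A2, A3, A5, A6}, which contains all of one fragment — lossless.
Dependency preservation: the restricted closure of {A6} across the fragments never reaches {A1}, so A6 → A1 cannot be enforced without a join — not preserved.

lossless but not dependency-preserving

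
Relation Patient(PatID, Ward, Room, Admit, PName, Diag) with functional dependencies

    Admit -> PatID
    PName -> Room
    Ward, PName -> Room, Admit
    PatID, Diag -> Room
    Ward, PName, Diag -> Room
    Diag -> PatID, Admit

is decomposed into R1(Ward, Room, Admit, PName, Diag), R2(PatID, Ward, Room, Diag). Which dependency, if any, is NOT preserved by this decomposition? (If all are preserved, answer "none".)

Admit -> PatID

Check Admit → PatID: no single fragment contains all of {PatID, Admit}, and the restricted closure of {Admit} across the fragments never reaches {PatID}.
PName → Room is preserved.
Ward, PName → Room, Admit is preserved.
PatID, Diag → Room is preserved.
Ward, PName, Diag → Room is preserved.
Diag → PatID, Admit is preserved.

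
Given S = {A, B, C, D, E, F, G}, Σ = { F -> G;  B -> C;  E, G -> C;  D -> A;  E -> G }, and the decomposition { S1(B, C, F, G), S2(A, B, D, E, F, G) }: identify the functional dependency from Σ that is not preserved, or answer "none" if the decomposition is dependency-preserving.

Check E, G → C: no single fragment contains all of {C, E, G}, and the restricted closure of {E, G} across the fragments never reaches {C}.
F → G is preserved.
B → C is preserved.
D → A is preserved.
E → G is preserved.

E, G -> C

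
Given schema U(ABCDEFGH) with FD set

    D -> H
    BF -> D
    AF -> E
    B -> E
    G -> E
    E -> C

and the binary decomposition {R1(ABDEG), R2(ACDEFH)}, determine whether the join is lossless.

No

Common attributes: R1 ∩ R2 = {ADE}.
Closure of {ADE}: D → H applies, adding H; E → C applies, adding C. So (ADE)⁺ = {ACDEH}.
The closure contains neither all of R1 = {ABDEG} nor all of R2 = {ACDEFH}, so the common attributes are not a superkey of either fragment. The join is lossy.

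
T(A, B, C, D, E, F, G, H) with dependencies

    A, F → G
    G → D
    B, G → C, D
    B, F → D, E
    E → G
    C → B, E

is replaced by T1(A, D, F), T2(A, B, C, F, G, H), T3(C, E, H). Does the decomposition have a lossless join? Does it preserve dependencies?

lossless but not dependency-preserving

Lossless test (chase): Rows 1 and 2 agree on A, F; apply A, F→G and equate their G entries. Rows 1 and 2 agree on G; apply G→D and equate their D entries. Rows 2 and 3 agree on C; apply C→B, E and equate their B, E entries. Rows 2 and 3 agree on E; apply E→G and equate their G entries. Rows 1 and 3 agree on G; apply G→D and equate their D entries. Row 2 is now all distinguished symbols — the join is lossless.
Dependency preservation: the restricted closure of {G} across the fragments never reaches {D}, so G → D cannot be enforced without a join — not preserved.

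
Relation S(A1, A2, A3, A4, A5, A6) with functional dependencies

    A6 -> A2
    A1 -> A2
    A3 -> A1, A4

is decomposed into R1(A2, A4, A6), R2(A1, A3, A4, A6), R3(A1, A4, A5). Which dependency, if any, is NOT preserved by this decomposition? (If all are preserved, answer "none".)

A1 -> A2

Check A1 → A2: no single fragment contains all of {A1, A2}, and the restricted closure of {A1} across the fragments never reaches {A2}.
A6 → A2 is preserved.
A3 → A1, A4 is preserved.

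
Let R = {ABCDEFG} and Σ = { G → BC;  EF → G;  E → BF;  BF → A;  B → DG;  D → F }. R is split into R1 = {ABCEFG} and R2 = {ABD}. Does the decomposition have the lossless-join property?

Common attributes: R1 ∩ R2 = {AB}.
Closure of {AB}: B → DG applies, adding DG; D → F applies, adding F; G → BC applies, adding C. So (AB)⁺ = {ABCDFG}.
This closure contains every attribute of R2, so R1 ∩ R2 → R2. The join is lossless.

Yes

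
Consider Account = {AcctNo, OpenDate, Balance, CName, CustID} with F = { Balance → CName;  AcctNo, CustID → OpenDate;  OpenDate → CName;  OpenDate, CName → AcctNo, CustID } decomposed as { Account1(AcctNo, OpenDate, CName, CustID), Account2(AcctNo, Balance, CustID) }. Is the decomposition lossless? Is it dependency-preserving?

lossless but not dependency-preserving

Lossless test: (AcctNo, CustID)⁺ = {AcctNo, OpenDate, CName, CustID}, which contains all of one fragment — lossless.
Dependency preservation: the restricted closure of {Balance} across the fragments never reaches {CName}, so Balance → CName cannot be enforced without a join — not preserved.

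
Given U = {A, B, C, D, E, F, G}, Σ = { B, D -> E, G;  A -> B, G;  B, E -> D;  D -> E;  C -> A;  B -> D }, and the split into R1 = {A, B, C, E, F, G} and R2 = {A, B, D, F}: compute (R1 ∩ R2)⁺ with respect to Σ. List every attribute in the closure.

A, B, D, E, F, G

R1 ∩ R2 = {A, B, F}.
A → B, G applies, adding G
B → D applies, adding D
B, D → E, G applies, adding E
Closure: {A, B, D, E, F, G}.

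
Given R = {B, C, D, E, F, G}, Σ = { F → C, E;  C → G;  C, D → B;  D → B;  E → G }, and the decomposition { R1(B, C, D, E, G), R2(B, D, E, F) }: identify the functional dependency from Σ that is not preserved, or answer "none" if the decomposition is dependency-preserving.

Check F → C, E: no single fragment contains all of {C, E, F}, and the restricted closure of {F} across the fragments never reaches {C, E}.
C → G is preserved.
C, D → B is preserved.
D → B is preserved.
E → G is preserved.

F → C, E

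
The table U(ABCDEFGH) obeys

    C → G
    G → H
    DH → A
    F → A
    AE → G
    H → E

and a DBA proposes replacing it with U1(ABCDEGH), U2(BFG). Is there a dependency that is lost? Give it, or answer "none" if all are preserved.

Check F → A: no single fragment contains all of {AF}, and the restricted closure of {F} across the fragments never reaches {A}.
C → G is preserved.
G → H is preserved.
DH → A is preserved.
AE → G is preserved.
H → E is preserved.

F → A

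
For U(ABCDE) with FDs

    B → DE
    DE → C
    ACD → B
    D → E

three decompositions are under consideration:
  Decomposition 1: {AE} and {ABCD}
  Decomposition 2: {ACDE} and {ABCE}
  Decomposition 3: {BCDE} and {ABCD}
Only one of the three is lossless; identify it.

Decomposition 3

Decomposition 1: common = {A}, closure = {A} → lossy.
Decomposition 2: common = {ACE}, closure = {ACE} → lossy.
Decomposition 3: common = {BCD}, closure = {BCDE} → lossless.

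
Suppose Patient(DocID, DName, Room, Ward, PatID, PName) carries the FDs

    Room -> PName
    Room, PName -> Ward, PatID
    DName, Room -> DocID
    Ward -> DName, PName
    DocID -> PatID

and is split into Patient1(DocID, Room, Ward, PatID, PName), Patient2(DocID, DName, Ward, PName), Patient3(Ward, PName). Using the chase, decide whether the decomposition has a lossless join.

Chase test. Columns are DocID, DName, Room, Ward, PatID, PName; row i has aⱼ where attribute j ∈ Patienti, else bᵢⱼ.
Initial tableau (one row per fragment):
  row 1: a1 b12 a3 a4 a5 a6
  row 2: a1 a2 b23 a4 b25 a6
  row 3: b31 b32 b33 a4 b35 a6
Rows 1 and 2 agree on Ward; apply Ward→DName, PName and equate their DName, PName entries.
Rows 1 and 3 agree on Ward; apply Ward→DName, PName and equate their DName, PName entries.
Rows 1 and 2 agree on DocID; apply DocID→PatID and equate their PatID entries.
Row 1 is now all distinguished symbols — the join is lossless.

Yes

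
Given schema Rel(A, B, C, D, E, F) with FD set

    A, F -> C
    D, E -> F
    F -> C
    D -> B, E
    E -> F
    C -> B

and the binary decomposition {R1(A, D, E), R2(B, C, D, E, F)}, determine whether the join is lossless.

Yes

Common attributes: R1 ∩ R2 = {D, E}.
Closure of {D, E}: D, E → F applies, adding F; F → C applies, adding C; D → B, E applies, adding B. So (D, E)⁺ = {B, C, D, E, F}.
This closure contains every attribute of R2, so R1 ∩ R2 → R2. The join is lossless.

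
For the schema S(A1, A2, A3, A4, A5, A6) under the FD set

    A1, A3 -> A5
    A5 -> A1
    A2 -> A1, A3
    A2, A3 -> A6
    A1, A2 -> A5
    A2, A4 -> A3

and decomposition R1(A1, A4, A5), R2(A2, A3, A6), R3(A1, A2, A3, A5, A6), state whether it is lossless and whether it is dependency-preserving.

Lossless test (chase): Rows 2 and 3 agree on A2; apply A2→A1, A3 and equate their A1, A3 entries. Rows 2 and 3 agree on A1, A2; apply A1, A2→A5 and equate their A5 entries. No row becomes fully distinguished — the join is lossy.
Dependency preservation: A2, A4 → A3 is not contained in any single fragment, but the restricted closure of its left-hand side across the fragments still reaches the right-hand side; the remaining FDs each lie inside some fragment. All dependencies are preserved.

lossy but dependency-preserving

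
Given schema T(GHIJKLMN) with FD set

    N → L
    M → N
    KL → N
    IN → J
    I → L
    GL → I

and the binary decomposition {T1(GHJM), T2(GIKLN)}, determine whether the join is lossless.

No

Common attributes: T1 ∩ T2 = {G}.
No dependency enlarges {G}, so (G)⁺ = {G}.
The closure contains neither all of T1 = {GHJM} nor all of T2 = {GIKLN}, so the common attributes are not a superkey of either fragment. The join is lossy.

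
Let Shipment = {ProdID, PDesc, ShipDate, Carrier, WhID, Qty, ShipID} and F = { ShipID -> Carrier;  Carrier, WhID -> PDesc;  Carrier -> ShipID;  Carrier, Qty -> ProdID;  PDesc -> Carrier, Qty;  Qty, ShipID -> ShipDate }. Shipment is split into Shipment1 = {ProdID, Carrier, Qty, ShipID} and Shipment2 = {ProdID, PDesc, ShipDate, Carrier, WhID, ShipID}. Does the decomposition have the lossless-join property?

No

Common attributes: Shipment1 ∩ Shipment2 = {ProdID, Carrier, ShipID}.
No dependency enlarges {ProdID, Carrier, ShipID}, so (ProdID, Carrier, ShipID)⁺ = {ProdID, Carrier, ShipID}.
The closure contains neither all of Shipment1 = {ProdID, Carrier, Qty, ShipID} nor all of Shipment2 = {ProdID, PDesc, ShipDate, Carrier, WhID, ShipID}, so the common attributes are not a superkey of either fragment. The join is lossy.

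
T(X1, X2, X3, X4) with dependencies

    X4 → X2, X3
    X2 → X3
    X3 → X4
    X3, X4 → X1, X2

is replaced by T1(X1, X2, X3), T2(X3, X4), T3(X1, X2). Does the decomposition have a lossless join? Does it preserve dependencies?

Lossless test (chase): Rows 1 and 3 agree on X2; apply X2→X3 and equate their X3 entries. Rows 1 and 2 agree on X3; apply X3→X4 and equate their X4 entries. Rows 1 and 3 agree on X3; apply X3→X4 and equate their X4 entries. Rows 1 and 2 agree on X3, X4; apply X3, X4→X1, X2 and equate their X1, X2 entries. Row 1 is now all distinguished symbols — the join is lossless.
Dependency preservation: X4 → X2, X3; X3, X4 → X1, X2 are not contained in any single fragment, but the restricted closure of each left-hand side across the fragments still reaches the right-hand side; the remaining FDs each lie inside some fragment. All dependencies are preserved.

lossless and dependency-preserving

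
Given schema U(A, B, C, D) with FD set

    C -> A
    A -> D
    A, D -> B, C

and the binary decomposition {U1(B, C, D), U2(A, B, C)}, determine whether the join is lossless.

Common attributes: U1 ∩ U2 = {B, C}.
Closure of {B, C}: C → A applies, adding A; A → D applies, adding D. So (B, C)⁺ = {A, B, C, D}.
This closure contains every attribute of U1, so U1 ∩ U2 → U1. The join is lossless.

Yes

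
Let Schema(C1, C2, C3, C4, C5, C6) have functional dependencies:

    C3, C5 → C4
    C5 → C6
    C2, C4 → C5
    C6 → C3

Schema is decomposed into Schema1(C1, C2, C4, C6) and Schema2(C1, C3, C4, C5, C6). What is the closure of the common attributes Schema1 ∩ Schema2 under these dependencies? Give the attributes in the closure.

Schema1 ∩ Schema2 = {C1, C4, C6}.
C6 → C3 applies, adding C3
Closure: {C1, C3, C4, C6}.

C1, C3, C4, C6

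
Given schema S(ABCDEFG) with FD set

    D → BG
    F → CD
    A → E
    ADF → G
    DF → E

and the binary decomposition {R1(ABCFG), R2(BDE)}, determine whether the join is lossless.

No

Common attributes: R1 ∩ R2 = {B}.
No dependency enlarges {B}, so (B)⁺ = {B}.
The closure contains neither all of R1 = {ABCFG} nor all of R2 = {BDE}, so the common attributes are not a superkey of either fragment. The join is lossy.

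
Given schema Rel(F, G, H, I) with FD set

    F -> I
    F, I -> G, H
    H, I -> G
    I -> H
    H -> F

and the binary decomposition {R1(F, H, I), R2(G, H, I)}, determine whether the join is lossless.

Common attributes: R1 ∩ R2 = {H, I}.
Closure of {H, I}: H, I → G applies, adding G; H → F applies, adding F. So (H, I)⁺ = {F, G, H, I}.
This closure contains every attribute of R1, so R1 ∩ R2 → R1. The join is lossless.

Yes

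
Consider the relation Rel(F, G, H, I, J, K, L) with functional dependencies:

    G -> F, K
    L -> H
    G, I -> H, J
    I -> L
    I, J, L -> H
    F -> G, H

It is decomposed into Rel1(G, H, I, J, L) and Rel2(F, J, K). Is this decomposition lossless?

No

Common attributes: Rel1 ∩ Rel2 = {J}.
No dependency enlarges {J}, so (J)⁺ = {J}.
The closure contains neither all of Rel1 = {G, H, I, J, L} nor all of Rel2 = {F, J, K}, so the common attributes are not a superkey of either fragment. The join is lossy.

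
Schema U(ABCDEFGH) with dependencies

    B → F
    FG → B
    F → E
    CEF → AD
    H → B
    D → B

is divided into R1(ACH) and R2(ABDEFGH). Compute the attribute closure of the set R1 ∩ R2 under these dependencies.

R1 ∩ R2 = {AH}.
H → B applies, adding B
B → F applies, adding F
F → E applies, adding E
Closure: {ABEFH}.

ABEFH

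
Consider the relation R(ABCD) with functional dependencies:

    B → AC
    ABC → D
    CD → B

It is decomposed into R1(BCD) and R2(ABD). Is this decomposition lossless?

Common attributes: R1 ∩ R2 = {BD}.
Closure of {BD}: B → AC applies, adding AC. So (BD)⁺ = {ABCD}.
This closure contains every attribute of R1, so R1 ∩ R2 → R1. The join is lossless.

Yes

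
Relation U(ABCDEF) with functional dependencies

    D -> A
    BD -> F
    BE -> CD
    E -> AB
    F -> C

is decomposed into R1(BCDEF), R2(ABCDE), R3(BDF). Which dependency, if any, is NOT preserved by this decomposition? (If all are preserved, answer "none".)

none

D → A lies within R2.
BD → F lies within R1.
BE → CD lies within R1.
E → AB lies within R2.
F → C lies within R1.
Every dependency is enforceable on the fragments, so the decomposition is dependency-preserving.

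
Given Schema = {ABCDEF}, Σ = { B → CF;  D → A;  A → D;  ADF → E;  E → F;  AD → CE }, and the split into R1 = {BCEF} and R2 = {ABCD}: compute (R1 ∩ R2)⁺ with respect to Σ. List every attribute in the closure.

R1 ∩ R2 = {BC}.
B → CF applies, adding F
Closure: {BCF}.

BCF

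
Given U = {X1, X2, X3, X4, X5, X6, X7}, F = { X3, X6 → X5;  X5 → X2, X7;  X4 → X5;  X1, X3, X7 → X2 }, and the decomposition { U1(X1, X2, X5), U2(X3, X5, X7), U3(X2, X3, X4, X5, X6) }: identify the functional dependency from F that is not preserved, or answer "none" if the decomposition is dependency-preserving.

X1, X3, X7 → X2

Check X1, X3, X7 → X2: no single fragment contains all of {X1, X2, X3, X7}, and the restricted closure of {X1, X3, X7} across the fragments never reaches {X2}.
X3, X6 → X5 is preserved.
X5 → X2, X7 is preserved.
X4 → X5 is preserved.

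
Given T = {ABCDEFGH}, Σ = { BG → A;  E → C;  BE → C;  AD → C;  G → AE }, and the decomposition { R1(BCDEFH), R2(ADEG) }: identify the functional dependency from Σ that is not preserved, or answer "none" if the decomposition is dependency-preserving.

Check AD → C: no single fragment contains all of {ACD}, and the restricted closure of {AD} across the fragments never reaches {C}.
BG → A is preserved.
E → C is preserved.
BE → C is preserved.
G → AE is preserved.

AD → C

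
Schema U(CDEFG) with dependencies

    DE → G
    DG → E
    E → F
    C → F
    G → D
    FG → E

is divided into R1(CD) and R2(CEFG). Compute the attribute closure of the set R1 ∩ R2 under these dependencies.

CF

R1 ∩ R2 = {C}.
C → F applies, adding F
Closure: {CF}.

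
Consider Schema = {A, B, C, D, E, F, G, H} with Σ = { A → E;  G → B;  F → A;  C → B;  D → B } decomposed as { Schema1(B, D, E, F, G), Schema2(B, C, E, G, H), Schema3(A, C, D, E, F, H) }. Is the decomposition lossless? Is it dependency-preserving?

lossy but dependency-preserving

Lossless test (chase): Rows 1 and 3 agree on F; apply F→A and equate their A entries. Rows 2 and 3 agree on C; apply C→B and equate their B entries. No row becomes fully distinguished — the join is lossy.
Dependency preservation: every FD's attributes lie within a single fragment, so each can be enforced locally — preserved.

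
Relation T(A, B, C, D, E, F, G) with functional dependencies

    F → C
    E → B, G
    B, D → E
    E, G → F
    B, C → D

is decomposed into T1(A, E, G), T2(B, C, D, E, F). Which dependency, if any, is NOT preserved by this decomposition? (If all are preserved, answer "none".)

F → C lies within T2.
E → B, G: restricted closure across fragments reaches B, G.
B, D → E lies within T2.
E, G → F: restricted closure across fragments reaches F.
B, C → D lies within T2.
Every dependency is enforceable on the fragments, so the decomposition is dependency-preserving.

none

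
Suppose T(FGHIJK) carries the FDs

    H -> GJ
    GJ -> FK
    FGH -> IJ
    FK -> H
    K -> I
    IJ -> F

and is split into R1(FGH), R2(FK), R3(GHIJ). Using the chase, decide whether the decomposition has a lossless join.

Chase test. Columns are FGHIJK; row i has aⱼ where attribute j ∈ Ri, else bᵢⱼ.
Initial tableau (one row per fragment):
  row 1: a1 a2 a3 b14 b15 b16
  row 2: a1 b22 b23 b24 b25 a6
  row 3: b31 a2 a3 a4 a5 b36
Rows 1 and 3 agree on H; apply H→GJ and equate their GJ entries.
Rows 1 and 3 agree on GJ; apply GJ→FK and equate their FK entries.
Rows 1 and 3 agree on FGH; apply FGH→IJ and equate their IJ entries.
No row becomes fully distinguished — the join is lossy.

No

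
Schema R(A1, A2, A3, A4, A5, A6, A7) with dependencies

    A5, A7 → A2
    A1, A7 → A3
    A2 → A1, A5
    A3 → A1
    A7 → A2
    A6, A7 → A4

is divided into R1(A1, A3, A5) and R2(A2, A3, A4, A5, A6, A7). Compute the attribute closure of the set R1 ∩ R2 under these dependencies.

A1, A3, A5

R1 ∩ R2 = {A3, A5}.
A3 → A1 applies, adding A1
Closure: {A1, A3, A5}.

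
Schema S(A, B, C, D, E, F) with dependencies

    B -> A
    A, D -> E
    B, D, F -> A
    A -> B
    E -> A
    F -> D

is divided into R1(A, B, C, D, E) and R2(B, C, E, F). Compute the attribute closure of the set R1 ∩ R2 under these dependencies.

A, B, C, E

R1 ∩ R2 = {B, C, E}.
B → A applies, adding A
Closure: {A, B, C, E}.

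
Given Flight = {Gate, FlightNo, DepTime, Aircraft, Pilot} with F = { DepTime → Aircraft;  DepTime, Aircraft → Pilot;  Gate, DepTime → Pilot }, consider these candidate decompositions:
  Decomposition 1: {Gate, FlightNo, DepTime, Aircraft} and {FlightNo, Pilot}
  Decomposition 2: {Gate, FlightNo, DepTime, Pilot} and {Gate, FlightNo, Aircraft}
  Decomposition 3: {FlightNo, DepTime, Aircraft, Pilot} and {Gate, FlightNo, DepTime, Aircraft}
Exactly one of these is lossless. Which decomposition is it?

Decomposition 3

Decomposition 1: common = {FlightNo}, closure = {FlightNo} → lossy.
Decomposition 2: common = {Gate, FlightNo}, closure = {Gate, FlightNo} → lossy.
Decomposition 3: common = {FlightNo, DepTime, Aircraft}, closure = {FlightNo, DepTime, Aircraft, Pilot} → lossless.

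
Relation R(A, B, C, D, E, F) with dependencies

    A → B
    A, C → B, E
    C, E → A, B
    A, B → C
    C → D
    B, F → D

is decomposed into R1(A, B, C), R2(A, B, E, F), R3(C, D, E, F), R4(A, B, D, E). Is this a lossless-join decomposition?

Yes

Chase test. Columns are A, B, C, D, E, F; row i has aⱼ where attribute j ∈ Ri, else bᵢⱼ.
Initial tableau (one row per fragment):
  row 1: a1 a2 a3 b14 b15 b16
  row 2: a1 a2 b23 b24 a5 a6
  row 3: b31 b32 a3 a4 a5 a6
  row 4: a1 a2 b43 a4 a5 b46
Rows 1 and 2 agree on A, B; apply A, B→C and equate their C entries.
Rows 1 and 4 agree on A, B; apply A, B→C and equate their C entries.
Rows 1 and 2 agree on C; apply C→D and equate their D entries.
Rows 1 and 3 agree on C; apply C→D and equate their D entries.
Rows 1 and 2 agree on A, C; apply A, C→B, E and equate their B, E entries.
Rows 1 and 3 agree on C, E; apply C, E→A, B and equate their A, B entries.
Row 2 is now all distinguished symbols — the join is lossless.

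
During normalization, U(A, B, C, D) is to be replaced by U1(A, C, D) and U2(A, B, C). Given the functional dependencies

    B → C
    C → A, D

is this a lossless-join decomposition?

Yes

Common attributes: U1 ∩ U2 = {A, C}.
Closure of {A, C}: C → A, D applies, adding D. So (A, C)⁺ = {A, C, D}.
This closure contains every attribute of U1, so U1 ∩ U2 → U1. The join is lossless.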